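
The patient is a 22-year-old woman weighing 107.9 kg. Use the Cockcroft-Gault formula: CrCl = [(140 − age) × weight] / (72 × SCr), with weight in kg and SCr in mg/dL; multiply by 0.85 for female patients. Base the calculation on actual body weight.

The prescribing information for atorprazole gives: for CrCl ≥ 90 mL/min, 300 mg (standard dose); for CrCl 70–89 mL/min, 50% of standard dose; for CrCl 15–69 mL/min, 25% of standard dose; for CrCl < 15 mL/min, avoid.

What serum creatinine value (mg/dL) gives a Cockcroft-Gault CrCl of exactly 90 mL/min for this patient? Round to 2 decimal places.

1.67 mg/dL

Standard dose requires CrCl ≥ 90 mL/min.
Set (140 − 22) × 107.9 × 0.85 / (72 × SCr) = 90
SCr = (140 − 22) × 107.9 × 0.85 / (72 × 90) = 1.670 mg/dL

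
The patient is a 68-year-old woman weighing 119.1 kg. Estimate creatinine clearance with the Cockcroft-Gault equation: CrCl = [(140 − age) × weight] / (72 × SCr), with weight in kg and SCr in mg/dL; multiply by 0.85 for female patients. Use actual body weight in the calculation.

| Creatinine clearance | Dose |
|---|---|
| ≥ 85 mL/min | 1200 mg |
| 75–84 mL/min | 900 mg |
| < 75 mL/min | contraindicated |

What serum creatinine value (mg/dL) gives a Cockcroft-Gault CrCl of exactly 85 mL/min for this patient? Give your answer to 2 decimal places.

Standard dose requires CrCl ≥ 85 mL/min.
Set (140 − 68) × 119.1 × 0.85 / (72 × SCr) = 85
SCr = (140 − 68) × 119.1 × 0.85 / (72 × 85) = 1.191 mg/dL

1.19 mg/dL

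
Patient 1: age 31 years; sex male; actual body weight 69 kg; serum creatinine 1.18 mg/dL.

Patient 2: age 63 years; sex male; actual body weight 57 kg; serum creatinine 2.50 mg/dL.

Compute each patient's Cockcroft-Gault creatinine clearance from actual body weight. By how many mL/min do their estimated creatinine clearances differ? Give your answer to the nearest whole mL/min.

64 mL/min

Patient 1: CrCl = (140 − 31) × 69 / (72 × 1.18) = 7521.0 / 84.96 ≈ 88.5 mL/min
Patient 2: CrCl = (140 − 63) × 57 / (72 × 2.5) = 4389.0 / 180.00 ≈ 24.4 mL/min
|88.5 − 24.4| = 64.1 mL/min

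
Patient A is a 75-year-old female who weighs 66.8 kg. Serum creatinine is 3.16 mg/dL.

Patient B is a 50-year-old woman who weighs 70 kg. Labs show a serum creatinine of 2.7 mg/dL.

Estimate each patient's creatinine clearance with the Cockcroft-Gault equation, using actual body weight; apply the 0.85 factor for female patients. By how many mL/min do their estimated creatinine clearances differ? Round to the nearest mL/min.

Patient A: CrCl = (140 − 75) × 66.8 / (72 × 3.16) × 0.85 = 4342.0 / 227.52 × 0.85 ≈ 16.2 mL/min
Patient B: CrCl = (140 − 50) × 70 / (72 × 2.7) × 0.85 = 6300.0 / 194.40 × 0.85 ≈ 27.5 mL/min
|16.2 − 27.5| = 11.3 mL/min

11 mL/min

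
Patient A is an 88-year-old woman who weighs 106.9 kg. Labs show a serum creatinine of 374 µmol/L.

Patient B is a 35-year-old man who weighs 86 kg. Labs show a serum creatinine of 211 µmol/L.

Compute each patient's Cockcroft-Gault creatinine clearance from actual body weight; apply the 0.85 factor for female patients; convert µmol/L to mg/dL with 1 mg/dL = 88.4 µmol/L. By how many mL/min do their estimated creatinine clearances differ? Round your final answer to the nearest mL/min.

Patient A: SCr = 374 / 88.4 = 4.231 mg/dL
Patient A: CrCl = (140 − 88) × 106.9 / (72 × 4.231) × 0.85 = 5558.8 / 304.63 × 0.85 ≈ 15.5 mL/min
Patient B: SCr = 211 / 88.4 = 2.387 mg/dL
Patient B: CrCl = (140 − 35) × 86 / (72 × 2.387) = 9030.0 / 171.86 ≈ 52.5 mL/min
|15.5 − 52.5| = 37.0 mL/min

37 mL/min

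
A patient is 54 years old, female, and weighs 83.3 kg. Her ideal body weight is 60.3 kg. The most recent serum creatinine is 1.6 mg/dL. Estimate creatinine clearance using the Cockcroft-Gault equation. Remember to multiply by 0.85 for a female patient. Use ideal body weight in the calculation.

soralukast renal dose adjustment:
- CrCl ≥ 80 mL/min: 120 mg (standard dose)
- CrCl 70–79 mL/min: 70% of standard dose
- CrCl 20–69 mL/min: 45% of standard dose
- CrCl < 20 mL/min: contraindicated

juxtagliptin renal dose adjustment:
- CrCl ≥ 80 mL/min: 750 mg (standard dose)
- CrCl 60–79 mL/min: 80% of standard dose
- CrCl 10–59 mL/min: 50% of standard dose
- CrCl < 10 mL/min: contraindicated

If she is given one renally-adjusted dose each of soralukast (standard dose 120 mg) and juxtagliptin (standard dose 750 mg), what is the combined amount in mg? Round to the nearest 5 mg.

430 mg

CrCl = (140 − 54) × 60.3 / (72 × 1.6) × 0.85 = 5185.8 / 115.20 × 0.85 ≈ 38.3 mL/min
CrCl ≈ 38 mL/min.
soralukast: 20–69 mL/min → 45% of 120 mg = 54 mg.
juxtagliptin: 10–59 mL/min → 50% of 750 mg = 375 mg.
Total = 54 + 375 = 429 mg.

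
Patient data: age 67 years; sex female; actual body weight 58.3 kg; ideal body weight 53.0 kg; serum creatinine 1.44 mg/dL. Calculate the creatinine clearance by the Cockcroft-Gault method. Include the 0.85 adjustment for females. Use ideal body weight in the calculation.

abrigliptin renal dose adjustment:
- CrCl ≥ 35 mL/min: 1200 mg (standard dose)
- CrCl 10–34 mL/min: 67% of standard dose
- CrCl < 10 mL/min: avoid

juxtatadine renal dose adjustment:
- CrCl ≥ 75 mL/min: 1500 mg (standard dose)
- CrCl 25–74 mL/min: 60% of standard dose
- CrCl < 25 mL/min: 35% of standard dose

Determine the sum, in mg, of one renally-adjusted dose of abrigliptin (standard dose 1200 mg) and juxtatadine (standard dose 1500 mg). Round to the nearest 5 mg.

1705 mg

CrCl = (140 − 67) × 53 / (72 × 1.44) × 0.85 = 3869.0 / 103.68 × 0.85 ≈ 31.7 mL/min
CrCl ≈ 32 mL/min.
abrigliptin: 10–34 mL/min → 67% of 1200 mg = 804 mg.
juxtatadine: 25–74 mL/min → 60% of 1500 mg = 900 mg.
Total = 804 + 900 = 1704 mg.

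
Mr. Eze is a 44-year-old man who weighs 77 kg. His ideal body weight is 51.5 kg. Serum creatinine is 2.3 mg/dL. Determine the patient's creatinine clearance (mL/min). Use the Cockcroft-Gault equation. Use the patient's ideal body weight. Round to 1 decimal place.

29.9 mL/min

CrCl = (140 − 44) × 51.5 / (72 × 2.3) = 4944.0 / 165.60 ≈ 29.9 mL/min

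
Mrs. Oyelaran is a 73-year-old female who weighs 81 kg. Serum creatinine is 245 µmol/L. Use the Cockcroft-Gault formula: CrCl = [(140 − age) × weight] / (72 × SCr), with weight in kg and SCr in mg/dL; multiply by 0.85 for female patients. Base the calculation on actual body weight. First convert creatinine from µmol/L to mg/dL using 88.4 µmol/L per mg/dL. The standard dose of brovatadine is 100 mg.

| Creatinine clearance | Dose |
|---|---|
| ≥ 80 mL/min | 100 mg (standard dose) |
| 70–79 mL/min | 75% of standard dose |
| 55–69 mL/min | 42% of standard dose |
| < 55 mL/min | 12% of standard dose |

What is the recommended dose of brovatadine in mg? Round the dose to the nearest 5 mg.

SCr = 245 / 88.4 = 2.771 mg/dL
CrCl = (140 − 73) × 81 / (72 × 2.771) × 0.85 = 5427.0 / 199.51 × 0.85 ≈ 23.1 mL/min
CrCl ≈ 23 mL/min → bracket < 55 mL/min.
12% of 100 mg = 12 mg → 10 mg

10 mg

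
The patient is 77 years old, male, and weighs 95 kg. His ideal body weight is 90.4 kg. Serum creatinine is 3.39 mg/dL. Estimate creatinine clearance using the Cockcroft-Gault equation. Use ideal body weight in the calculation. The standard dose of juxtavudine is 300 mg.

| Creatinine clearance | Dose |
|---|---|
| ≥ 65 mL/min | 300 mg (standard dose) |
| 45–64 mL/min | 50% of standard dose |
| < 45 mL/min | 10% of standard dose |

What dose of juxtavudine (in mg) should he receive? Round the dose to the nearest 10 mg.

30 mg

CrCl = (140 − 77) × 90.4 / (72 × 3.39) = 5695.2 / 244.08 ≈ 23.3 mL/min
CrCl ≈ 23 mL/min → bracket < 45 mL/min.
10% of 300 mg = 30 mg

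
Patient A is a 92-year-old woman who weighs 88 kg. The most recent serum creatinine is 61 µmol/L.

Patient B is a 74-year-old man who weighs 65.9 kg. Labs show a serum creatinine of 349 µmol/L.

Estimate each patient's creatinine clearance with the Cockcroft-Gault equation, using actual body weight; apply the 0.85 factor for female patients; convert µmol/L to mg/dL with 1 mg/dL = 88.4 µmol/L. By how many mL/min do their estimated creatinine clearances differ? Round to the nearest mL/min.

57 mL/min

Patient A: SCr = 61 / 88.4 = 0.69 mg/dL
Patient A: CrCl = (140 − 92) × 88 / (72 × 0.69) × 0.85 = 4224.0 / 49.68 × 0.85 ≈ 72.3 mL/min
Patient B: SCr = 349 / 88.4 = 3.948 mg/dL
Patient B: CrCl = (140 − 74) × 65.9 / (72 × 3.948) = 4349.4 / 284.26 ≈ 15.3 mL/min
|72.3 − 15.3| = 57.0 mL/min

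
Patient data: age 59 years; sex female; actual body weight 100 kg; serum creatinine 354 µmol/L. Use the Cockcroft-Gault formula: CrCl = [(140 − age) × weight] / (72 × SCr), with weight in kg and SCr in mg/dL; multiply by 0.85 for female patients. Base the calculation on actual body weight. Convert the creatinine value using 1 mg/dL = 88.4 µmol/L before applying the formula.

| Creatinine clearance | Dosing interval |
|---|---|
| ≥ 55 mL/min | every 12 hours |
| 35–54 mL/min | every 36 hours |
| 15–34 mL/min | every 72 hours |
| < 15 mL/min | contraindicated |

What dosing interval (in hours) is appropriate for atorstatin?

SCr = 354 / 88.4 = 4.005 mg/dL
CrCl = (140 − 59) × 100 / (72 × 4.005) × 0.85 = 8100.0 / 288.36 × 0.85 ≈ 23.9 mL/min
CrCl ≈ 24 mL/min → bracket 15–34 mL/min → every 72 hours.

every 72 hours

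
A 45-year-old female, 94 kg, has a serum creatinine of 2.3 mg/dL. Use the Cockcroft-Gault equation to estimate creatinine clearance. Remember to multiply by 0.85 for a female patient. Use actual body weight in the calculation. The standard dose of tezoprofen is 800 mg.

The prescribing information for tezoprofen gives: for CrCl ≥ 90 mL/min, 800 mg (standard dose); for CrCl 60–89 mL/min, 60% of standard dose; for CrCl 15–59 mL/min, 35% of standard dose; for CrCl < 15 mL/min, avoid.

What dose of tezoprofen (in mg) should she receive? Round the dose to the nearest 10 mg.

CrCl = (140 − 45) × 94 / (72 × 2.3) × 0.85 = 8930.0 / 165.60 × 0.85 ≈ 45.8 mL/min
CrCl ≈ 46 mL/min → bracket 15–59 mL/min.
35% of 800 mg = 280 mg

280 mg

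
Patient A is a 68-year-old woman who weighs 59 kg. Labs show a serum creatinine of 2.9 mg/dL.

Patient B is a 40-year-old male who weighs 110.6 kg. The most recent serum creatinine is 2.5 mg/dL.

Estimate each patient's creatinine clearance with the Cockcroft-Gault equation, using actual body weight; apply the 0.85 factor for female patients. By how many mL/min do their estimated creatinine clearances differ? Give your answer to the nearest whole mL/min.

44 mL/min

Patient A: CrCl = (140 − 68) × 59 / (72 × 2.9) × 0.85 = 4248.0 / 208.80 × 0.85 ≈ 17.3 mL/min
Patient B: CrCl = (140 − 40) × 110.6 / (72 × 2.5) = 11060.0 / 180.00 ≈ 61.4 mL/min
|17.3 − 61.4| = 44.1 mL/min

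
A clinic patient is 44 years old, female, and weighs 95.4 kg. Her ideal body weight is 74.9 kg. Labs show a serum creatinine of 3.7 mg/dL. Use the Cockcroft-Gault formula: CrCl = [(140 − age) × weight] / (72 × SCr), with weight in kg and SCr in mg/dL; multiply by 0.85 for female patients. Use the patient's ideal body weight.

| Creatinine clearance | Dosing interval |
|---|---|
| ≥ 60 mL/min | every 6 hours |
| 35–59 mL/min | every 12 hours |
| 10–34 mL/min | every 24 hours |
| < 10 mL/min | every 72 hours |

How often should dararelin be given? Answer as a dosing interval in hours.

CrCl = (140 − 44) × 74.9 / (72 × 3.7) × 0.85 = 7190.4 / 266.40 × 0.85 ≈ 22.9 mL/min
CrCl ≈ 23 mL/min → bracket 10–34 mL/min → every 24 hours.

every 24 hours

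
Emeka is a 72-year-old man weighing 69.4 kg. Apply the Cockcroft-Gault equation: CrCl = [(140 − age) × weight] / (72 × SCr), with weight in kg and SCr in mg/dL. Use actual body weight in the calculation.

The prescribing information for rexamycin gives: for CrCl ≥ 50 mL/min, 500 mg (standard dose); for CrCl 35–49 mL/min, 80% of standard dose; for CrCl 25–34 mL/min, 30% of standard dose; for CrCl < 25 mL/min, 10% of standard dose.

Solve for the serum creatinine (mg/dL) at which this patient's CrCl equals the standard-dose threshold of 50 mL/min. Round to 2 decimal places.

Standard dose requires CrCl ≥ 50 mL/min.
Set (140 − 72) × 69.4 / (72 × SCr) = 50
SCr = (140 − 72) × 69.4 / (72 × 50) = 1.311 mg/dL

1.31 mg/dL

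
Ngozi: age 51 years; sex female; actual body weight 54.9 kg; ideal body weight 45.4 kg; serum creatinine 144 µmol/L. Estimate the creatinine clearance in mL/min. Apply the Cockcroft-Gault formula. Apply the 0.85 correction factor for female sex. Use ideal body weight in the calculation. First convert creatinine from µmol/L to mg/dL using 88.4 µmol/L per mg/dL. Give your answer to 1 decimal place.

SCr = 144 / 88.4 = 1.629 mg/dL
CrCl = (140 − 51) × 45.4 / (72 × 1.629) × 0.85 = 4040.6 / 117.29 × 0.85 ≈ 29.3 mL/min

29.3 mL/min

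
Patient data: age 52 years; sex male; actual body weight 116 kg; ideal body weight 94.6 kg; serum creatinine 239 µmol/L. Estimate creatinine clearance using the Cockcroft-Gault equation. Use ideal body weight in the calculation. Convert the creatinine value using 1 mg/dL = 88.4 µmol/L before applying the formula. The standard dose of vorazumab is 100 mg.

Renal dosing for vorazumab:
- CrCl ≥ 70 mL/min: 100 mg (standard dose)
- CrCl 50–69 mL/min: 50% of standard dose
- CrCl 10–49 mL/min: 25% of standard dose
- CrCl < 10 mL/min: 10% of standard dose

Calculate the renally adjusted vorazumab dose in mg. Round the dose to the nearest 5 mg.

25 mg

SCr = 239 / 88.4 = 2.704 mg/dL
CrCl = (140 − 52) × 94.6 / (72 × 2.704) = 8324.8 / 194.69 ≈ 42.8 mL/min
CrCl ≈ 43 mL/min → bracket 10–49 mL/min.
25% of 100 mg = 25 mg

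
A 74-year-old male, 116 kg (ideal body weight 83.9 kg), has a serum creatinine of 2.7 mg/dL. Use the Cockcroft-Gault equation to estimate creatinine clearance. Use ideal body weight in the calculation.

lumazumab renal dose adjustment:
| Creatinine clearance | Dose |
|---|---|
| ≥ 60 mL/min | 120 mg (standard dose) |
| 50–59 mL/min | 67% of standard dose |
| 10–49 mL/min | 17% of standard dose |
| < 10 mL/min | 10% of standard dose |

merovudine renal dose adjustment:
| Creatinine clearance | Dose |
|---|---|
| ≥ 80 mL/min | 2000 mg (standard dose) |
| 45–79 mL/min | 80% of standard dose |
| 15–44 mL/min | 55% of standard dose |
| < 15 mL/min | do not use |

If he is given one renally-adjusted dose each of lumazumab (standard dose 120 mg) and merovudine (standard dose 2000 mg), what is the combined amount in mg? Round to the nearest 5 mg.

CrCl = (140 − 74) × 83.9 / (72 × 2.7) = 5537.4 / 194.40 ≈ 28.5 mL/min
CrCl ≈ 28 mL/min.
lumazumab: 10–49 mL/min → 17% of 120 mg = 20.4 mg.
merovudine: 15–44 mL/min → 55% of 2000 mg = 1100 mg.
Total = 20.4 + 1100 = 1120.4 mg.

1120 mg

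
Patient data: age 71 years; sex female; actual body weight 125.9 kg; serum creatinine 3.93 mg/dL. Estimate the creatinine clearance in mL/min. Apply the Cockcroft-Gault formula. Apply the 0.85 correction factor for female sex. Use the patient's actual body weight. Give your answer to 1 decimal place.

CrCl = (140 − 71) × 125.9 / (72 × 3.93) × 0.85 = 8687.1 / 282.96 × 0.85 ≈ 26.1 mL/min

26.1 mL/min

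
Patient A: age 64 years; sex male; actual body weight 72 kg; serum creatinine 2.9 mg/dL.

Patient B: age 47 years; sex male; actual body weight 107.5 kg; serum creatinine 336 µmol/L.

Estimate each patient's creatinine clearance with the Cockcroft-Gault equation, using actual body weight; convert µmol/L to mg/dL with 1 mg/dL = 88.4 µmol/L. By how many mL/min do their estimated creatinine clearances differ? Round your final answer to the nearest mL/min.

Patient A: CrCl = (140 − 64) × 72 / (72 × 2.9) = 5472.0 / 208.80 ≈ 26.2 mL/min
Patient B: SCr = 336 / 88.4 = 3.801 mg/dL
Patient B: CrCl = (140 − 47) × 107.5 / (72 × 3.801) = 9997.5 / 273.67 ≈ 36.5 mL/min
|26.2 − 36.5| = 10.3 mL/min

10 mL/min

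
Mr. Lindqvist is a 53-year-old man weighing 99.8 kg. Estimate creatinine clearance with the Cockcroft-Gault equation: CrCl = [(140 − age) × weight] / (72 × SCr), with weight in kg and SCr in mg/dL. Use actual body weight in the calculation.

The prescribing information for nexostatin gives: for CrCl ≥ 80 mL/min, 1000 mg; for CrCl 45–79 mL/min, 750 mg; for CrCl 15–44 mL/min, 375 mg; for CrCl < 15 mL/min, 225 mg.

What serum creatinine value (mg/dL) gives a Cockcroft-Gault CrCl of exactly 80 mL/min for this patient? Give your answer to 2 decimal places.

1.51 mg/dL

Standard dose requires CrCl ≥ 80 mL/min.
Set (140 − 53) × 99.8 / (72 × SCr) = 80
SCr = (140 − 53) × 99.8 / (72 × 80) = 1.507 mg/dL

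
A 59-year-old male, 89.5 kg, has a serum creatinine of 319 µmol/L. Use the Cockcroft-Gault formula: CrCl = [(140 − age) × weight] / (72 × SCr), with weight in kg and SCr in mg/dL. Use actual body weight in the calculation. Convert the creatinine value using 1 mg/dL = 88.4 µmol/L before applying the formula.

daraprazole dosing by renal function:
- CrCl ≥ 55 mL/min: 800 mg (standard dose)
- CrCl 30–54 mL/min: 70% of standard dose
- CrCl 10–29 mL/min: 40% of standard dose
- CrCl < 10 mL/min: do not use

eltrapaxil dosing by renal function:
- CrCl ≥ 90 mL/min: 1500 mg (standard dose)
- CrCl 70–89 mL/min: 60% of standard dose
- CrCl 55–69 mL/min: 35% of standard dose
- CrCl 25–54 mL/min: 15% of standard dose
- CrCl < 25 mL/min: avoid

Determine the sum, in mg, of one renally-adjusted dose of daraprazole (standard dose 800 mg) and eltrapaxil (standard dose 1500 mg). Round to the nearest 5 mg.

545 mg

SCr = 319 / 88.4 = 3.609 mg/dL
CrCl = (140 − 59) × 89.5 / (72 × 3.609) = 7249.5 / 259.85 ≈ 27.9 mL/min
CrCl ≈ 28 mL/min.
daraprazole: 10–29 mL/min → 40% of 800 mg = 320 mg.
eltrapaxil: 25–54 mL/min → 15% of 1500 mg = 225 mg.
Total = 320 + 225 = 545 mg.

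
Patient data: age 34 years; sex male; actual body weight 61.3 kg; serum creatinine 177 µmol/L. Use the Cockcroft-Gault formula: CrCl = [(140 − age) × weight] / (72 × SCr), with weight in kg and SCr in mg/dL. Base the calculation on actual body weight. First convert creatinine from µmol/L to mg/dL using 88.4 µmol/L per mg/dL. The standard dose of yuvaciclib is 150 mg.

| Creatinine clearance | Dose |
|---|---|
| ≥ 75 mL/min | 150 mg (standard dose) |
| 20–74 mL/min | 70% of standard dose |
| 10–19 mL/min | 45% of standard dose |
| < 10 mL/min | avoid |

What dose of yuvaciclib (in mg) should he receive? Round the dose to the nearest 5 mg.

105 mg

SCr = 177 / 88.4 = 2.002 mg/dL
CrCl = (140 − 34) × 61.3 / (72 × 2.002) = 6497.8 / 144.14 ≈ 45.1 mL/min
CrCl ≈ 45 mL/min → bracket 20–74 mL/min.
70% of 150 mg = 105 mg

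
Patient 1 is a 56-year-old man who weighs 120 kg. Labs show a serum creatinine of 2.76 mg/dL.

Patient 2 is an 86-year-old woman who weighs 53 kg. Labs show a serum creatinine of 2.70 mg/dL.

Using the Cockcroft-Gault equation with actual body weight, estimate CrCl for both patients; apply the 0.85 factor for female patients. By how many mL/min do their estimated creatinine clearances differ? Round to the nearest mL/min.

Patient 1: CrCl = (140 − 56) × 120 / (72 × 2.76) = 10080.0 / 198.72 ≈ 50.7 mL/min
Patient 2: CrCl = (140 − 86) × 53 / (72 × 2.7) × 0.85 = 2862.0 / 194.40 × 0.85 ≈ 12.5 mL/min
|50.7 − 12.5| = 38.2 mL/min

38 mL/min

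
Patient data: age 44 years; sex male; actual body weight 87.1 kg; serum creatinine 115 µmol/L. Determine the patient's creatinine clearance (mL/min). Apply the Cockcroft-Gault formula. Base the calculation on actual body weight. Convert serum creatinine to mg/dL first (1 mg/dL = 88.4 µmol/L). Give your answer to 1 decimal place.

SCr = 115 / 88.4 = 1.301 mg/dL
CrCl = (140 − 44) × 87.1 / (72 × 1.301) = 8361.6 / 93.67 ≈ 89.3 mL/min

89.3 mL/min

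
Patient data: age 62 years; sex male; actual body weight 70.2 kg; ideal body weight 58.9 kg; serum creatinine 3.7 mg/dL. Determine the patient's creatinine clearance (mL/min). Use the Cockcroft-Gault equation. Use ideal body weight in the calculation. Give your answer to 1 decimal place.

17.2 mL/min

CrCl = (140 − 62) × 58.9 / (72 × 3.7) = 4594.2 / 266.40 ≈ 17.2 mL/min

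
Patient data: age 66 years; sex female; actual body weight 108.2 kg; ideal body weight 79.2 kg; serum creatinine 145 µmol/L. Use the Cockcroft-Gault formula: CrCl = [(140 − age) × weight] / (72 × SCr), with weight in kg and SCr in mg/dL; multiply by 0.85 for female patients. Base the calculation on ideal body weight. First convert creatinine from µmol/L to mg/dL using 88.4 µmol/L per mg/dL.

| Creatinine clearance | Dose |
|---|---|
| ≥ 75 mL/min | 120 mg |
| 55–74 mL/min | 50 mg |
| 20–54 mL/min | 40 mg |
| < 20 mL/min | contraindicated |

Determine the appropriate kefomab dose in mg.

SCr = 145 / 88.4 = 1.64 mg/dL
CrCl = (140 − 66) × 79.2 / (72 × 1.64) × 0.85 = 5860.8 / 118.08 × 0.85 ≈ 42.2 mL/min
CrCl ≈ 42 mL/min → bracket 20–54 mL/min.
Dose for this bracket: 40 mg.

40 mg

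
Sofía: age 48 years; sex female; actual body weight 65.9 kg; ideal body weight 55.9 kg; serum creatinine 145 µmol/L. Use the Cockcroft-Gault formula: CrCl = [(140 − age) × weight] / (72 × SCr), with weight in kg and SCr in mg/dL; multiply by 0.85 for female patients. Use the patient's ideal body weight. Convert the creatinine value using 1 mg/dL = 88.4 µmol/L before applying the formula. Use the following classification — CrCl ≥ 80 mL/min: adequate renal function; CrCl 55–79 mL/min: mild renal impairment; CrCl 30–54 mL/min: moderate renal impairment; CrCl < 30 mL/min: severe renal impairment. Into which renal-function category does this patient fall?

SCr = 145 / 88.4 = 1.64 mg/dL
CrCl = (140 − 48) × 55.9 / (72 × 1.64) × 0.85 = 5142.8 / 118.08 × 0.85 ≈ 37.0 mL/min
37 mL/min falls in the 'moderate renal impairment' range.

moderate renal impairment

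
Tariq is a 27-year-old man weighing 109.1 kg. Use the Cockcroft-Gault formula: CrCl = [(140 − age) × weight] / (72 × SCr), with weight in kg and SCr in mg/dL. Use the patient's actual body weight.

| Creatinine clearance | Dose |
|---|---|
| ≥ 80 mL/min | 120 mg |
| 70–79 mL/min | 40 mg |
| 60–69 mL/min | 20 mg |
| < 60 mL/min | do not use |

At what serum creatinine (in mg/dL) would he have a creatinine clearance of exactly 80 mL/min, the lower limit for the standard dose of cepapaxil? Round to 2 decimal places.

Standard dose requires CrCl ≥ 80 mL/min.
Set (140 − 27) × 109.1 / (72 × SCr) = 80
SCr = (140 − 27) × 109.1 / (72 × 80) = 2.140 mg/dL

2.14 mg/dL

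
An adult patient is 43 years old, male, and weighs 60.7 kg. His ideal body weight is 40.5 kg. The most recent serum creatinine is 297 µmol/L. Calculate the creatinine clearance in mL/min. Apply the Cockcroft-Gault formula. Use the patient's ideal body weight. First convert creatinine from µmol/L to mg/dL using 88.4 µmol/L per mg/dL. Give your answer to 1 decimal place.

SCr = 297 / 88.4 = 3.36 mg/dL
CrCl = (140 − 43) × 40.5 / (72 × 3.36) = 3928.5 / 241.92 ≈ 16.2 mL/min

16.2 mL/min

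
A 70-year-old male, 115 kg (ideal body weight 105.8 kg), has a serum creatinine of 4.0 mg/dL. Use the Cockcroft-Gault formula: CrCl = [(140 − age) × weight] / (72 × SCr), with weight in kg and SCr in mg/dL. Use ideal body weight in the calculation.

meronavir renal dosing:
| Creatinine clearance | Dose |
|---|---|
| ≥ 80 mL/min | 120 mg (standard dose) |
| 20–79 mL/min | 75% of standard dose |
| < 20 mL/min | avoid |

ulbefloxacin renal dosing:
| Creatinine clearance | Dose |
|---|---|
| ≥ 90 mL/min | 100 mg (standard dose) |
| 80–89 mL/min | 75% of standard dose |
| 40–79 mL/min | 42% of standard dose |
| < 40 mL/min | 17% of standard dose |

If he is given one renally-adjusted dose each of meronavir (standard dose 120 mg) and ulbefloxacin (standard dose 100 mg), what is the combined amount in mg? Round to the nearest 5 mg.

CrCl = (140 − 70) × 105.8 / (72 × 4) = 7406.0 / 288.00 ≈ 25.7 mL/min
CrCl ≈ 26 mL/min.
meronavir: 20–79 mL/min → 75% of 120 mg = 90 mg.
ulbefloxacin: < 40 mL/min → 17% of 100 mg = 17 mg.
Total = 90 + 17 = 107 mg.

105 mg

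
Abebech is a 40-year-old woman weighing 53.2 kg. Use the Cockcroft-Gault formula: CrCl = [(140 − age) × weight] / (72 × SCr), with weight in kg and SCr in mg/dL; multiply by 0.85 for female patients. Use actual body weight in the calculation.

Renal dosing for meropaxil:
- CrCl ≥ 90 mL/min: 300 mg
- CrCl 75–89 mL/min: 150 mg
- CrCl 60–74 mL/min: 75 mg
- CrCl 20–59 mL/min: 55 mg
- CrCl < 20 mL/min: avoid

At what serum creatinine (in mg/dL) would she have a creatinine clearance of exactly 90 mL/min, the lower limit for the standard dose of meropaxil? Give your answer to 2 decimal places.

0.70 mg/dL

Standard dose requires CrCl ≥ 90 mL/min.
Set (140 − 40) × 53.2 × 0.85 / (72 × SCr) = 90
SCr = (140 − 40) × 53.2 × 0.85 / (72 × 90) = 0.698 mg/dL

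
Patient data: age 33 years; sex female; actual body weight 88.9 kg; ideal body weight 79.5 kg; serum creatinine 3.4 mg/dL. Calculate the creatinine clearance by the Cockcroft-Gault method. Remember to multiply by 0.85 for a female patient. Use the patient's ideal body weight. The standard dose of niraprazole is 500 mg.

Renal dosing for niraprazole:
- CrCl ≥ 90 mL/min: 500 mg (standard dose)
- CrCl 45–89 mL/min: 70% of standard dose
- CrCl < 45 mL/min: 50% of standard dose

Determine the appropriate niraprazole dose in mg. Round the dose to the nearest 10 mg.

CrCl = (140 − 33) × 79.5 / (72 × 3.4) × 0.85 = 8506.5 / 244.80 × 0.85 ≈ 29.5 mL/min
CrCl ≈ 30 mL/min → bracket < 45 mL/min.
50% of 500 mg = 250 mg

250 mg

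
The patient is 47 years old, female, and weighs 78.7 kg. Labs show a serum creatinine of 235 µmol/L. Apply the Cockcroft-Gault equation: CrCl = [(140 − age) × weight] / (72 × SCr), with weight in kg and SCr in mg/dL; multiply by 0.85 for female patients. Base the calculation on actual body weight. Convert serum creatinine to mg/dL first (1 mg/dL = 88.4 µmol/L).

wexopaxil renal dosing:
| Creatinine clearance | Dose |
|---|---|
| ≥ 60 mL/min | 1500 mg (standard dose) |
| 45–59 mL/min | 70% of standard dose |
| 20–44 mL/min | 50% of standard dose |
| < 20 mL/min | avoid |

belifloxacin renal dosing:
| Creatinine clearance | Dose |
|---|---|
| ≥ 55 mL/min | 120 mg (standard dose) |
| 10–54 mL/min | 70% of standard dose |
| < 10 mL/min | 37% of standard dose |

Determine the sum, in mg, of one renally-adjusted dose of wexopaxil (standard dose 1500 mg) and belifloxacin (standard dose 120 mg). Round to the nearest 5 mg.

835 mg

SCr = 235 / 88.4 = 2.658 mg/dL
CrCl = (140 − 47) × 78.7 / (72 × 2.658) × 0.85 = 7319.1 / 191.38 × 0.85 ≈ 32.5 mL/min
CrCl ≈ 33 mL/min.
wexopaxil: 20–44 mL/min → 50% of 1500 mg = 750 mg.
belifloxacin: 10–54 mL/min → 70% of 120 mg = 84 mg.
Total = 750 + 84 = 834 mg.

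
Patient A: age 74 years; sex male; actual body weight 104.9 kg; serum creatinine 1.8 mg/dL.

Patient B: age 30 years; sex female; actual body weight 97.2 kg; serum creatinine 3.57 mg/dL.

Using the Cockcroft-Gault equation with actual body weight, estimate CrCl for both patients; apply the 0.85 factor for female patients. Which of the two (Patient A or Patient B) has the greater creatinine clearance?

Patient A

Patient A: CrCl = (140 − 74) × 104.9 / (72 × 1.8) = 6923.4 / 129.60 ≈ 53.4 mL/min
Patient B: CrCl = (140 − 30) × 97.2 / (72 × 3.57) × 0.85 = 10692.0 / 257.04 × 0.85 ≈ 35.4 mL/min
53.4 vs 35.4 mL/min → Patient A is higher.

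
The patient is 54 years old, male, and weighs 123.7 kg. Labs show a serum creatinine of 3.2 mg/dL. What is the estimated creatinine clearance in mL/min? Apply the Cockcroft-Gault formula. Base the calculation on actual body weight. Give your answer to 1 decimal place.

46.2 mL/min

CrCl = (140 − 54) × 123.7 / (72 × 3.2) = 10638.2 / 230.40 ≈ 46.2 mL/min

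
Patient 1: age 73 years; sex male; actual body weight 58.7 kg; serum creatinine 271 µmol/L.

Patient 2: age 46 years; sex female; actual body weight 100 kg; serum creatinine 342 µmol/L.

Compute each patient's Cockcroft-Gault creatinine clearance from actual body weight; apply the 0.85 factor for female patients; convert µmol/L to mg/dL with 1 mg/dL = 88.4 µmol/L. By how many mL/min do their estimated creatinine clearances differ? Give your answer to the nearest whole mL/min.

Patient 1: SCr = 271 / 88.4 = 3.066 mg/dL
Patient 1: CrCl = (140 − 73) × 58.7 / (72 × 3.066) = 3932.9 / 220.75 ≈ 17.8 mL/min
Patient 2: SCr = 342 / 88.4 = 3.869 mg/dL
Patient 2: CrCl = (140 − 46) × 100 / (72 × 3.869) × 0.85 = 9400.0 / 278.57 × 0.85 ≈ 28.7 mL/min
|17.8 − 28.7| = 10.9 mL/min

11 mL/min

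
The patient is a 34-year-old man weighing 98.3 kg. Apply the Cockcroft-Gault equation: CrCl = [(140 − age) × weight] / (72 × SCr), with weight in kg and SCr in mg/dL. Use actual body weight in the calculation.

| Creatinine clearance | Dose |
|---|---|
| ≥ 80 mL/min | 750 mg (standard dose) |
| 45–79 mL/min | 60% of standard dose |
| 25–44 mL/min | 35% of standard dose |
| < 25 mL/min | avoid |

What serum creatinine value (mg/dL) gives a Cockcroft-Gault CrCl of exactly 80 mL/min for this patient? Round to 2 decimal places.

1.81 mg/dL

Standard dose requires CrCl ≥ 80 mL/min.
Set (140 − 34) × 98.3 / (72 × SCr) = 80
SCr = (140 − 34) × 98.3 / (72 × 80) = 1.809 mg/dL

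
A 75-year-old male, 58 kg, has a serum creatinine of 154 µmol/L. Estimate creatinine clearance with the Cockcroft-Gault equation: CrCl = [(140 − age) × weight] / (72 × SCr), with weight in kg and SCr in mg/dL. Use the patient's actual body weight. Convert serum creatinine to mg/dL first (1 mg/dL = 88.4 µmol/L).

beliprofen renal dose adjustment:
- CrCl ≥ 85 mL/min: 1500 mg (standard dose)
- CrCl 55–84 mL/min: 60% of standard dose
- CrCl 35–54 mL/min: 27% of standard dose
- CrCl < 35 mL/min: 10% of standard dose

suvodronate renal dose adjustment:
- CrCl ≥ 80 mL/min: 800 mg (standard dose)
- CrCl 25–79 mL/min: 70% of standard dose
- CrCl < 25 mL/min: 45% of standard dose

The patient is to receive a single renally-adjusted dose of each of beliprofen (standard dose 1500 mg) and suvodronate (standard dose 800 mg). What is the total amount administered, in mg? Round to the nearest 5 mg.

SCr = 154 / 88.4 = 1.742 mg/dL
CrCl = (140 − 75) × 58 / (72 × 1.742) = 3770.0 / 125.42 ≈ 30.1 mL/min
CrCl ≈ 30 mL/min.
beliprofen: < 35 mL/min → 10% of 1500 mg = 150 mg.
suvodronate: 25–79 mL/min → 70% of 800 mg = 560 mg.
Total = 150 + 560 = 710 mg.

710 mg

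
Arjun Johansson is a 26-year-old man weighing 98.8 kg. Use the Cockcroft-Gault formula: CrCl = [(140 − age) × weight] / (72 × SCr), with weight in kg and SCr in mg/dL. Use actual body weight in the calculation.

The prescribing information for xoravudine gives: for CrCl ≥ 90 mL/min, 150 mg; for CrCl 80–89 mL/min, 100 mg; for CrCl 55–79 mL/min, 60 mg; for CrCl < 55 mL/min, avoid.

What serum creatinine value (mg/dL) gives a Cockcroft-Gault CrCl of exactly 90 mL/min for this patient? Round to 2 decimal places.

1.74 mg/dL

Standard dose requires CrCl ≥ 90 mL/min.
Set (140 − 26) × 98.8 / (72 × SCr) = 90
SCr = (140 − 26) × 98.8 / (72 × 90) = 1.738 mg/dL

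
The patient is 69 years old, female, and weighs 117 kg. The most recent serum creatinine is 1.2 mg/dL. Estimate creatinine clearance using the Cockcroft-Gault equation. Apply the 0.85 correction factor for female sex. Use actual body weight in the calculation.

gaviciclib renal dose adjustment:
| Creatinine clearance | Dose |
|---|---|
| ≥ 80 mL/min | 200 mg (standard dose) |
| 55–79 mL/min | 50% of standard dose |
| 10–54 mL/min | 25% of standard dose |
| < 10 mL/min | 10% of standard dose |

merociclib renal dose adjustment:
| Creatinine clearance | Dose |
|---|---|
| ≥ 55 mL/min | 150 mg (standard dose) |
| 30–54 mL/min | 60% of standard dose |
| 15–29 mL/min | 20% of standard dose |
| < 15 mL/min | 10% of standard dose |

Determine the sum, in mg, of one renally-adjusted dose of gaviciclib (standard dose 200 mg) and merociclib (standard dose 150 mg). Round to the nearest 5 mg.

350 mg

CrCl = (140 − 69) × 117 / (72 × 1.2) × 0.85 = 8307.0 / 86.40 × 0.85 ≈ 81.7 mL/min
CrCl ≈ 82 mL/min.
gaviciclib: ≥ 80 mL/min → 100% of 200 mg = 200 mg.
merociclib: ≥ 55 mL/min → 100% of 150 mg = 150 mg.
Total = 200 + 150 = 350 mg.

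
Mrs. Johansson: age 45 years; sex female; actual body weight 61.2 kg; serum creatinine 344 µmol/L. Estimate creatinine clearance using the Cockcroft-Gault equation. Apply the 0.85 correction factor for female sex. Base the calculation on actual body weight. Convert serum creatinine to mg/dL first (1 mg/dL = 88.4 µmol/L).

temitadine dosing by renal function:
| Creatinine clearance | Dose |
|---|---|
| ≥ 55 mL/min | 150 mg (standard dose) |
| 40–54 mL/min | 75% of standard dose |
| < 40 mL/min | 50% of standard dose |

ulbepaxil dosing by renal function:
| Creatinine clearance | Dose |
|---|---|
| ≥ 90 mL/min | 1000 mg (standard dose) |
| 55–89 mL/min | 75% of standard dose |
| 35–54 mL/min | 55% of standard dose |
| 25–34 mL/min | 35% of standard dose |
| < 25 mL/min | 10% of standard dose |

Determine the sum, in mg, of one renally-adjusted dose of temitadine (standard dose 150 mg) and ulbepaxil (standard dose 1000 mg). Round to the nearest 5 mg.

175 mg

SCr = 344 / 88.4 = 3.891 mg/dL
CrCl = (140 − 45) × 61.2 / (72 × 3.891) × 0.85 = 5814.0 / 280.15 × 0.85 ≈ 17.6 mL/min
CrCl ≈ 18 mL/min.
temitadine: < 40 mL/min → 50% of 150 mg = 75 mg.
ulbepaxil: < 25 mL/min → 10% of 1000 mg = 100 mg.
Total = 75 + 100 = 175 mg.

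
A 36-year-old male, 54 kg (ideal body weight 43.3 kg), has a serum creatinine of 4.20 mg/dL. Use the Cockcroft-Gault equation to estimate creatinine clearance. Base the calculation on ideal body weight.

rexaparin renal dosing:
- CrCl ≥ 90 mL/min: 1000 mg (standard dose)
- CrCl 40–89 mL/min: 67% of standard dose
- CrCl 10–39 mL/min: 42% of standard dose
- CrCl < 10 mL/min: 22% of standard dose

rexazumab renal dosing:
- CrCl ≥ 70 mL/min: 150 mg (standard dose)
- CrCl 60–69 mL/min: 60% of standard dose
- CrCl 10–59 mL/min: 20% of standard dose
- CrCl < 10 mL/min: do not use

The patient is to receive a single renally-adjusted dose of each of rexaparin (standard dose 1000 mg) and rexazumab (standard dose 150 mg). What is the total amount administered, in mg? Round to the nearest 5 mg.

450 mg

CrCl = (140 − 36) × 43.3 / (72 × 4.2) = 4503.2 / 302.40 ≈ 14.9 mL/min
CrCl ≈ 15 mL/min.
rexaparin: 10–39 mL/min → 42% of 1000 mg = 420 mg.
rexazumab: 10–59 mL/min → 20% of 150 mg = 30 mg.
Total = 420 + 30 = 450 mg.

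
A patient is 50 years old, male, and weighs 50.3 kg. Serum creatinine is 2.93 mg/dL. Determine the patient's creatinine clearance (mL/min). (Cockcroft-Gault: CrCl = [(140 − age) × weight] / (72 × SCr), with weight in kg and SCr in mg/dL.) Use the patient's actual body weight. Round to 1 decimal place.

21.5 mL/min

CrCl = (140 − 50) × 50.3 / (72 × 2.93) = 4527.0 / 210.96 ≈ 21.5 mL/min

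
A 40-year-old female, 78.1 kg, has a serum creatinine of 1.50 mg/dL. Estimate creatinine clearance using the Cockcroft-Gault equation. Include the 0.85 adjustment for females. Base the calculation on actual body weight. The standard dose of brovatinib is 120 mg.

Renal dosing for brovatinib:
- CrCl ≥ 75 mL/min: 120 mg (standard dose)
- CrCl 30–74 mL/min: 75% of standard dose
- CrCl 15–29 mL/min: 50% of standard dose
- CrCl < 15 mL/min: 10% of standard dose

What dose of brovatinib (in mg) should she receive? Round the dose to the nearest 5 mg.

90 mg

CrCl = (140 − 40) × 78.1 / (72 × 1.5) × 0.85 = 7810.0 / 108.00 × 0.85 ≈ 61.5 mL/min
CrCl ≈ 61 mL/min → bracket 30–74 mL/min.
75% of 120 mg = 90 mg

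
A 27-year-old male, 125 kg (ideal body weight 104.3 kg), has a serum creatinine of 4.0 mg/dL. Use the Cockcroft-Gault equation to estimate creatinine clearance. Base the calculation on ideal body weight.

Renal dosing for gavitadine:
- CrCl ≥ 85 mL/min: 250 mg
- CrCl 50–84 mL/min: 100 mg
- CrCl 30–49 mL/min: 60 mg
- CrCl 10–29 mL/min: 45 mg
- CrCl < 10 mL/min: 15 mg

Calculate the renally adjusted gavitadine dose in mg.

CrCl = (140 − 27) × 104.3 / (72 × 4) = 11785.9 / 288.00 ≈ 40.9 mL/min
CrCl ≈ 41 mL/min → bracket 30–49 mL/min.
Dose for this bracket: 60 mg.

60 mg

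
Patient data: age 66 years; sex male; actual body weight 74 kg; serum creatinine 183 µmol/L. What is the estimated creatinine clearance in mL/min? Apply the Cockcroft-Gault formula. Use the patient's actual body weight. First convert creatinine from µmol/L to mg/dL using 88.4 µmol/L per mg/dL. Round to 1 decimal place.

SCr = 183 / 88.4 = 2.07 mg/dL
CrCl = (140 − 66) × 74 / (72 × 2.07) = 5476.0 / 149.04 ≈ 36.7 mL/min

36.7 mL/min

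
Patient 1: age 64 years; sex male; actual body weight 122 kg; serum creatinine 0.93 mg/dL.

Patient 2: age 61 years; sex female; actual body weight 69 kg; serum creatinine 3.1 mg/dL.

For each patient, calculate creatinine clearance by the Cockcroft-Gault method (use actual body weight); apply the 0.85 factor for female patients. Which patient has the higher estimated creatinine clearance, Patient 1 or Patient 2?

Patient 1

Patient 1: CrCl = (140 − 64) × 122 / (72 × 0.93) = 9272.0 / 66.96 ≈ 138.5 mL/min
Patient 2: CrCl = (140 − 61) × 69 / (72 × 3.1) × 0.85 = 5451.0 / 223.20 × 0.85 ≈ 20.8 mL/min
138.5 vs 20.8 mL/min → Patient 1 is higher.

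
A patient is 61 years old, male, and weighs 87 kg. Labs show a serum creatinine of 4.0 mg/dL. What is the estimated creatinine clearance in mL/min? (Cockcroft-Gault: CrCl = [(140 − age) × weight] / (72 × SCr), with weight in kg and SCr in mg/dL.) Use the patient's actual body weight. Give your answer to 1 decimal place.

CrCl = (140 − 61) × 87 / (72 × 4) = 6873.0 / 288.00 ≈ 23.9 mL/min

23.9 mL/min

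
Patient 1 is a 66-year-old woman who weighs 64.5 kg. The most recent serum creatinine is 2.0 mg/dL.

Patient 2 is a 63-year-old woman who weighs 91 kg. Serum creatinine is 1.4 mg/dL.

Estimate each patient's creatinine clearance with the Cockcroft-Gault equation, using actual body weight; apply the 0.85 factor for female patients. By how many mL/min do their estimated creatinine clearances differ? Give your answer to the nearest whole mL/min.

31 mL/min

Patient 1: CrCl = (140 − 66) × 64.5 / (72 × 2) × 0.85 = 4773.0 / 144.00 × 0.85 ≈ 28.2 mL/min
Patient 2: CrCl = (140 − 63) × 91 / (72 × 1.4) × 0.85 = 7007.0 / 100.80 × 0.85 ≈ 59.1 mL/min
|28.2 − 59.1| = 30.9 mL/min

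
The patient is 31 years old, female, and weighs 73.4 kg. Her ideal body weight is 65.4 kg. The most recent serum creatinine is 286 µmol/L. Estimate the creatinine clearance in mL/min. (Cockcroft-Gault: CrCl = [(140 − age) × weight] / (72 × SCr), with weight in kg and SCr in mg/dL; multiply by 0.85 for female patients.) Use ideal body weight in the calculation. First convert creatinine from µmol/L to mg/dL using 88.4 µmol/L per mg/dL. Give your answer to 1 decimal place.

SCr = 286 / 88.4 = 3.235 mg/dL
CrCl = (140 − 31) × 65.4 / (72 × 3.235) × 0.85 = 7128.6 / 232.92 × 0.85 ≈ 26.0 mL/min

26.0 mL/min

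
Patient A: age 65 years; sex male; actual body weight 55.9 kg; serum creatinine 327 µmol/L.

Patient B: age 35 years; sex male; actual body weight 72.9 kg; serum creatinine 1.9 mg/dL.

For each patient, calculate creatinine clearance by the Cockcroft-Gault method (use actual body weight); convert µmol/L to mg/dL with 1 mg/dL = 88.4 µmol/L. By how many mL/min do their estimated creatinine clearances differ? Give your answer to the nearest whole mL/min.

Patient A: SCr = 327 / 88.4 = 3.699 mg/dL
Patient A: CrCl = (140 − 65) × 55.9 / (72 × 3.699) = 4192.5 / 266.33 ≈ 15.7 mL/min
Patient B: CrCl = (140 − 35) × 72.9 / (72 × 1.9) = 7654.5 / 136.80 ≈ 56.0 mL/min
|15.7 − 56.0| = 40.3 mL/min

40 mL/min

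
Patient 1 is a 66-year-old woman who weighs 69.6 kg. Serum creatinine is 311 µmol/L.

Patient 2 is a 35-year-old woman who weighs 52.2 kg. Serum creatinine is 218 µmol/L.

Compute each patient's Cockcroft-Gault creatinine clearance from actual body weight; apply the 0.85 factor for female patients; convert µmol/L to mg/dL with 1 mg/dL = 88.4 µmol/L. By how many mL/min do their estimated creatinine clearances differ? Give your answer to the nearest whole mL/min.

Patient 1: SCr = 311 / 88.4 = 3.518 mg/dL
Patient 1: CrCl = (140 − 66) × 69.6 / (72 × 3.518) × 0.85 = 5150.4 / 253.30 × 0.85 ≈ 17.3 mL/min
Patient 2: SCr = 218 / 88.4 = 2.466 mg/dL
Patient 2: CrCl = (140 − 35) × 52.2 / (72 × 2.466) × 0.85 = 5481.0 / 177.55 × 0.85 ≈ 26.2 mL/min
|17.3 − 26.2| = 8.9 mL/min

9 mL/min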